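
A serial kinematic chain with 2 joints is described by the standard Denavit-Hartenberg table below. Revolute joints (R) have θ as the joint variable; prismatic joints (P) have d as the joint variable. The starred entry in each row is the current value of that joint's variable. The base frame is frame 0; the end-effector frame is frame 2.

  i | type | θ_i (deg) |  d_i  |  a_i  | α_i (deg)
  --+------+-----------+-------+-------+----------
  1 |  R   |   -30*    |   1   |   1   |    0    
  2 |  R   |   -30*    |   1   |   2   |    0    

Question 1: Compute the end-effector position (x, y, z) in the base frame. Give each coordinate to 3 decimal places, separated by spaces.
after link 1: o_1 = (0.8660, -0.5000, 1.0000)
after link 2: o_2 = (1.8660, -2.2321, 2.0000)

1.866 -2.232 2.000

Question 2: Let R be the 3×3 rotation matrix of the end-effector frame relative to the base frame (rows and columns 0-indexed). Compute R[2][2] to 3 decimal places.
End-effector z-axis (col 2 of R) = (0.0000,0.0000,1.0000)
R[2][2] = 1.0000

1.000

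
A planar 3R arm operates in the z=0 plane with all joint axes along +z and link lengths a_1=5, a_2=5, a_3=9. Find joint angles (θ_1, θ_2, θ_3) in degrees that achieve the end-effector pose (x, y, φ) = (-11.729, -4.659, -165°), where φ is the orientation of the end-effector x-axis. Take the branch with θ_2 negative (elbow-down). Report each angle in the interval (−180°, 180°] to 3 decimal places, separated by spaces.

wrist centre = target − a_3·(cos φ, sin φ) = (-3.0357, -2.3296)
cos θ_2 = (14.6424−5²−5²)/(2·5·5) = -0.7072; θ_2 = -135.0036° (elbow-down)
β = atan2(-2.3296,-3.0357) = -142.4967°; ψ = atan2(-3.5353,1.4642) = -67.5018°
θ_1 = β − ψ = -74.9949°
θ_3 = φ − θ_1 − θ_2 = 44.9985° (wrapped to (-180°,180°])

-74.995 -135.004 44.998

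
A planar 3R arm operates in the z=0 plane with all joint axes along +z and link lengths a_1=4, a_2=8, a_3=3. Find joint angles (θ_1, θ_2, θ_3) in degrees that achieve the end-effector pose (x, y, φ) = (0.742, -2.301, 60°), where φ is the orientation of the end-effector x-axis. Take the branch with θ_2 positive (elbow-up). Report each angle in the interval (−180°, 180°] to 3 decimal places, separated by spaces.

wrist centre = target − a_3·(cos φ, sin φ) = (-0.7580, -4.8991)
cos θ_2 = (24.5755−4²−8²)/(2·4·8) = -0.8660; θ_2 = 149.9980° (elbow-up)
β = atan2(-4.8991,-0.7580) = -98.7952°; ψ = atan2(4.0002,-2.9281) = 126.2030°
θ_1 = β − ψ = -224.9983°
θ_3 = φ − θ_1 − θ_2 = 135.0003° (wrapped to (-180°,180°])

135.002 149.998 135.000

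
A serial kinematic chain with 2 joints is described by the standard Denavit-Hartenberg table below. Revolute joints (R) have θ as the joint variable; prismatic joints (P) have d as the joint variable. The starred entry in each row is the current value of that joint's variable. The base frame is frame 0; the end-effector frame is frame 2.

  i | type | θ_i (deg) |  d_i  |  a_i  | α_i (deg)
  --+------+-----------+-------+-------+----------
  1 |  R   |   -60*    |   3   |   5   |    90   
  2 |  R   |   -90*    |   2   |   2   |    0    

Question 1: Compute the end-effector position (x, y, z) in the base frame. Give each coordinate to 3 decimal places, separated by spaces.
after link 1: o_1 = (2.5000, -4.3301, 3.0000)
after link 2: o_2 = (0.7679, -5.3301, 1.0000)

0.768 -5.330 1.000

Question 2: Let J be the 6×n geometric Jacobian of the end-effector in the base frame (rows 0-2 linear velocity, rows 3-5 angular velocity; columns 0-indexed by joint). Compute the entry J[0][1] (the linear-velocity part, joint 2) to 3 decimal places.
axis z_1 = (-0.8660,-0.5000,0.0000); lever o_n−o_1 = (-1.7321,-1.0000,-2.0000)
cross product → J_v[:, 1] = (1.0000,-1.7321,-0.0000)
J_ω[:, 1] = z_1
entry J[0][1] = 1.0000

1.000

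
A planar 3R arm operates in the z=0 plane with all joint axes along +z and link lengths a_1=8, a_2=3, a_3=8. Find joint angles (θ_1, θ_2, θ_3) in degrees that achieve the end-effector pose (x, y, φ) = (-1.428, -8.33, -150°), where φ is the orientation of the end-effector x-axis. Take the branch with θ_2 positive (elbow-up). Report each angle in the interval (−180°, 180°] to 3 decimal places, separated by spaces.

wrist centre = target − a_3·(cos φ, sin φ) = (5.5002, -4.3300)
cos θ_2 = (49.0011−8²−3²)/(2·8·3) = -0.5000; θ_2 = 119.9984° (elbow-up)
β = atan2(-4.3300,5.5002) = -38.2114°; ψ = atan2(2.5981,6.5001) = 21.7869°
θ_1 = β − ψ = -59.9982°
θ_3 = φ − θ_1 − θ_2 = 149.9998° (wrapped to (-180°,180°])

-59.998 119.998 150.000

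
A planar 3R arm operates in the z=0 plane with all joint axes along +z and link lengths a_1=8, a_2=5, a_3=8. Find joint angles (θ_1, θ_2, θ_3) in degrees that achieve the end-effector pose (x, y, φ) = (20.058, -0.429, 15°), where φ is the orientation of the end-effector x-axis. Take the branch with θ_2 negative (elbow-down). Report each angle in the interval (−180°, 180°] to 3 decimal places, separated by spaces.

-0.003 -29.987 44.989

wrist centre = target − a_3·(cos φ, sin φ) = (12.3306, -2.4996)
cos θ_2 = (158.2913−8²−5²)/(2·8·5) = 0.8661; θ_2 = -29.9867° (elbow-down)
β = atan2(-2.4996,12.3306) = -11.4592°; ψ = atan2(-2.4990,12.3307) = -11.4567°
θ_1 = β − ψ = -0.0026°
θ_3 = φ − θ_1 − θ_2 = 44.9893° (wrapped to (-180°,180°])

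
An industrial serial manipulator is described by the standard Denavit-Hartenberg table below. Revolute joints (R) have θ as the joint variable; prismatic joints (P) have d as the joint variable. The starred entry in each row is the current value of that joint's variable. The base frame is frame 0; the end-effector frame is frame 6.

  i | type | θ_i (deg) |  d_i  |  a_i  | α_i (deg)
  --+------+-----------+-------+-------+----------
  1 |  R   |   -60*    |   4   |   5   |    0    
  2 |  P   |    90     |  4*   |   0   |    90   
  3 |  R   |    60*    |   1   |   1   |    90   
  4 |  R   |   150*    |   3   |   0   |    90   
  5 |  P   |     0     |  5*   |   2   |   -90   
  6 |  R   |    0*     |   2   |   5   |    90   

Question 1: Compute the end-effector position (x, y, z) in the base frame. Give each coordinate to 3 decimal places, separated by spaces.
9.556 -10.453 3.281

after link 1: o_1 = (2.5000, -4.3301, 4.0000)
after link 2: o_2 = (2.5000, -4.3301, 8.0000)
after link 3: o_3 = (3.4330, -4.9462, 8.8660)
after link 4: o_4 = (5.6830, -3.6471, 7.3660)
after link 5: o_5 = (8.6806, -8.0712, 8.0311)
after link 6: o_6 = (9.5556, -10.4527, 3.2811)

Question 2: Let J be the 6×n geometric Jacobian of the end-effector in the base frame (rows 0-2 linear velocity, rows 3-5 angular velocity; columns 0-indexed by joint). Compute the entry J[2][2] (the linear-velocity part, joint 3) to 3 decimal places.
axis z_2 = (0.5000,-0.8660,0.0000); lever o_n−o_2 = (7.0556,-6.1226,-4.7189)
cross product → J_v[:, 2] = (4.0867,2.3595,3.0490)
J_ω[:, 2] = z_2
entry J[2][2] = 3.0490

3.049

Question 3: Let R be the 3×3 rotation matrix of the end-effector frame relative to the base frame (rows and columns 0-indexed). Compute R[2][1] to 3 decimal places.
-0.500

End-effector y-axis (col 1 of R) = (0.7500,0.4330,-0.5000)
R[2][1] = -0.5000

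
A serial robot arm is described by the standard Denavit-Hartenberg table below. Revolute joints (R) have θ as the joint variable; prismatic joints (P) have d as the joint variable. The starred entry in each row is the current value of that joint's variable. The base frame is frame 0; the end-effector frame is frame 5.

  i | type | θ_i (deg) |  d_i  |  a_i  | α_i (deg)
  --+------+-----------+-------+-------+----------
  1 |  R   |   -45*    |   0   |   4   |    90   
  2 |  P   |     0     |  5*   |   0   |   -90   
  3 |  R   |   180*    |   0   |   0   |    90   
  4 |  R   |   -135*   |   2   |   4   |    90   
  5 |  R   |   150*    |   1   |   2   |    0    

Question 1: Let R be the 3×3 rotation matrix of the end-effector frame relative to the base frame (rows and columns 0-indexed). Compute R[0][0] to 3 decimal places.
-0.079

End-effector x-axis (col 0 of R) = (-0.0795,0.7866,0.6124)
R[0][0] = -0.0795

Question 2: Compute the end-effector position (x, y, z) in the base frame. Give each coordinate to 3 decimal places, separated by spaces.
3.048 -5.877 -0.897

after link 1: o_1 = (2.8284, -2.8284, 0.0000)
after link 2: o_2 = (-0.7071, -6.3640, 0.0000)
after link 3: o_3 = (-0.7071, -6.3640, 0.0000)
after link 4: o_4 = (2.7071, -6.9497, -2.8284)
after link 5: o_5 = (3.0482, -5.8766, -0.8966)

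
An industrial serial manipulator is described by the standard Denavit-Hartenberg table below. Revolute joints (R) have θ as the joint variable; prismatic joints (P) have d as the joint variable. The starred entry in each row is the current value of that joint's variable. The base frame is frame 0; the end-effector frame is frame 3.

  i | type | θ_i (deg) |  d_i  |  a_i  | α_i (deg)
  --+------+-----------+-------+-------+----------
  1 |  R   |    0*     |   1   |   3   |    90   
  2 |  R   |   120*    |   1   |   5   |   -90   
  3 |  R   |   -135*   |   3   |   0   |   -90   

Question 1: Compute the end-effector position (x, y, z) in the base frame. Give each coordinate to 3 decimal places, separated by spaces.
-2.098 -1.000 3.830

after link 1: o_1 = (3.0000, 0.0000, 1.0000)
after link 2: o_2 = (0.5000, -1.0000, 5.3301)
after link 3: o_3 = (-2.0981, -1.0000, 3.8301)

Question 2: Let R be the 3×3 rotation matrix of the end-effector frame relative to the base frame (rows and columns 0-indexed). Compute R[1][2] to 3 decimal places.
End-effector z-axis (col 2 of R) = (-0.3536,-0.7071,0.6124)
R[1][2] = -0.7071

-0.707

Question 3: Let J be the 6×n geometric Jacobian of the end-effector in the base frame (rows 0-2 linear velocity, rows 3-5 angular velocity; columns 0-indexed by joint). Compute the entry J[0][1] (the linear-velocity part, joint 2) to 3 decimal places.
axis z_1 = (0.0000,-1.0000,0.0000); lever o_n−o_1 = (-5.0981,-1.0000,2.8301)
cross product → J_v[:, 1] = (-2.8301,-0.0000,-5.0981)
J_ω[:, 1] = z_1
entry J[0][1] = -2.8301

-2.830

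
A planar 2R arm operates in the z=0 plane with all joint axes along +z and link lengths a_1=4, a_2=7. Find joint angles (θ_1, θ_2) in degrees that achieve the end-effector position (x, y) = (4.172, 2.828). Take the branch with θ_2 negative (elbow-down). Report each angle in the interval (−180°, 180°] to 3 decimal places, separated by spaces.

134.991 -134.998

cos θ_2 = (25.4032−4²−7²)/(2·4·7) = -0.7071; θ_2 = -134.9983° (elbow-down)
β = atan2(2.8280,4.1720) = 34.1315°; ψ = atan2(-4.9499,-0.9496) = -100.8599°
θ_1 = β − ψ = 134.9913°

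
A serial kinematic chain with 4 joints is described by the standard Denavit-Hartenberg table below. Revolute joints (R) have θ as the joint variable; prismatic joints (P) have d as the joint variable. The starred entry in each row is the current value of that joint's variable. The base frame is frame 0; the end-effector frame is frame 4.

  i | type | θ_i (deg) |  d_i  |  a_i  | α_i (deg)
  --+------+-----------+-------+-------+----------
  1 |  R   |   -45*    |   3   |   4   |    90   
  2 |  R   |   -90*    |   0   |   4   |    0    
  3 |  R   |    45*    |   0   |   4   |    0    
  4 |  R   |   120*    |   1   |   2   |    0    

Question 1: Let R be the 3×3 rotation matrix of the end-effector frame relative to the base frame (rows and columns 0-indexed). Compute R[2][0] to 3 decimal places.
0.966

End-effector x-axis (col 0 of R) = (0.1830,-0.1830,0.9659)
R[2][0] = 0.9659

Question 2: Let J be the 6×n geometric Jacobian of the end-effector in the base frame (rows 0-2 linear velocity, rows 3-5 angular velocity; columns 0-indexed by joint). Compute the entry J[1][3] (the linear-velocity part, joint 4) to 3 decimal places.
1.366

axis z_3 = (-0.7071,-0.7071,0.0000); lever o_n−o_3 = (-0.3411,-1.0731,1.9319)
cross product → J_v[:, 3] = (-1.3660,1.3660,0.5176)
J_ω[:, 3] = z_3
entry J[1][3] = 1.3660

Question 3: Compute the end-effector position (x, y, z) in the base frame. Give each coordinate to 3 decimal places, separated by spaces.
after link 1: o_1 = (2.8284, -2.8284, 3.0000)
after link 2: o_2 = (2.8284, -2.8284, -1.0000)
after link 3: o_3 = (4.8284, -4.8284, -3.8284)
after link 4: o_4 = (4.4873, -5.9016, -1.8966)

4.487 -5.902 -1.897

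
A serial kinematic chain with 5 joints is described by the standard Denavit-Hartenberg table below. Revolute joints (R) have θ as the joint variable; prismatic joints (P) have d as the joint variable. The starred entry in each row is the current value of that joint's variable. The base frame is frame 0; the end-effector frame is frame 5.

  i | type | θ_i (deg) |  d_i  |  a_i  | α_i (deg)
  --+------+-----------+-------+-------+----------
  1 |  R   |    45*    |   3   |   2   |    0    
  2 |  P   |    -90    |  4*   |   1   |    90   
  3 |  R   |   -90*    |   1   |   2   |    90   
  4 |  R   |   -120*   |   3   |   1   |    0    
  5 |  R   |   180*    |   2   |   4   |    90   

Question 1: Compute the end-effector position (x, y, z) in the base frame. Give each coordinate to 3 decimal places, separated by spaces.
after link 1: o_1 = (1.4142, 1.4142, 3.0000)
after link 2: o_2 = (2.1213, 0.7071, 7.0000)
after link 3: o_3 = (1.4142, -0.0000, 5.0000)
after link 4: o_4 = (-0.0947, 2.7337, 5.5000)
after link 5: o_5 = (-3.9584, 1.6984, 3.5000)

-3.958 1.698 3.500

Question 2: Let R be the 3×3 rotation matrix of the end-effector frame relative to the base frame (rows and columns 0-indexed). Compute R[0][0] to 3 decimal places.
-0.612

End-effector x-axis (col 0 of R) = (-0.6124,-0.6124,-0.5000)
R[0][0] = -0.6124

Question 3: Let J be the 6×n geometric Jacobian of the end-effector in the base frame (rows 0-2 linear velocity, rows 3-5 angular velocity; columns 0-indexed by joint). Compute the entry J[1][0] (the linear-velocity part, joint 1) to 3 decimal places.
-3.958

axis z_0 = ẑ; lever o_n−o_0 = (-3.9584,1.6984,3.5000)
cross product → J_v[:, 0] = (-1.6984,-3.9584,0.0000)
J_ω[:, 0] = z_0
entry J[1][0] = -3.9584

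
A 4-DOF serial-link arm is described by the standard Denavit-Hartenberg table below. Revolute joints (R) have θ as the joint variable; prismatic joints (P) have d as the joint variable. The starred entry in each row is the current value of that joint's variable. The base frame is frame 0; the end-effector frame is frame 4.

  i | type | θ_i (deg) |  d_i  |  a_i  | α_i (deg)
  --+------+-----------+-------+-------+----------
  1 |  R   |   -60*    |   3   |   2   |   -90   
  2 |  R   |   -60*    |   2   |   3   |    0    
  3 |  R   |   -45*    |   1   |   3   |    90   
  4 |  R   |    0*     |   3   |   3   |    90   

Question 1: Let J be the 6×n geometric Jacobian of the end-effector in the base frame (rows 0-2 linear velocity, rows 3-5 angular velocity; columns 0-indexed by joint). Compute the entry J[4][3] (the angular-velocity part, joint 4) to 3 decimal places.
axis z_3 = (-0.4830,0.8365,-0.2588); lever o_n−o_3 = (-1.8371,3.1820,2.1213)
cross product → J_v[:, 3] = (2.5981,1.5000,0.0000)
J_ω[:, 3] = z_3
entry J[4][3] = 0.8365

0.837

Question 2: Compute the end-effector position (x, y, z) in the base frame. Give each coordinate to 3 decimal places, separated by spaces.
after link 1: o_1 = (1.0000, -1.7321, 3.0000)
after link 2: o_2 = (3.4821, -2.0311, 5.5981)
after link 3: o_3 = (3.9598, -0.8587, 8.4959)
after link 4: o_4 = (2.1227, 2.3233, 10.6172)

2.123 2.323 10.617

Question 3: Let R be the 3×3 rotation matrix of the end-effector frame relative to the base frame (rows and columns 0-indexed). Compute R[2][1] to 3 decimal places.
End-effector y-axis (col 1 of R) = (-0.4830,0.8365,-0.2588)
R[2][1] = -0.2588

-0.259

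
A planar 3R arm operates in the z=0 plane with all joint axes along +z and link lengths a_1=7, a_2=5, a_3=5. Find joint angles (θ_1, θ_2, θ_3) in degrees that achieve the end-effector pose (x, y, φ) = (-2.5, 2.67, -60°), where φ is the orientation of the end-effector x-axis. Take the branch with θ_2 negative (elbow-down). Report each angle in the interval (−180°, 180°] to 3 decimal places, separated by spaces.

wrist centre = target − a_3·(cos φ, sin φ) = (-5.0000, 7.0001)
cos θ_2 = (74.0018−7²−5²)/(2·7·5) = 0.0000; θ_2 = -89.9985° (elbow-down)
β = atan2(7.0001,-5.0000) = 125.5372°; ψ = atan2(-5.0000,7.0001) = -35.5372°
θ_1 = β − ψ = 161.0744°
θ_3 = φ − θ_1 − θ_2 = -131.0758° (wrapped to (-180°,180°])

161.074 -89.999 -131.076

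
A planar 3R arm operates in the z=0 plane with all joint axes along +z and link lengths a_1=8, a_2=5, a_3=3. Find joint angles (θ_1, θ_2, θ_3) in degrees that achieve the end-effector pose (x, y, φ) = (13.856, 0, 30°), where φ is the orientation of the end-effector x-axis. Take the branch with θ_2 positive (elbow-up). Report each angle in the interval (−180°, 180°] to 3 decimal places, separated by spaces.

-30.003 60.008 -0.005

wrist centre = target − a_3·(cos φ, sin φ) = (11.2579, -1.5000)
cos θ_2 = (128.9908−8²−5²)/(2·8·5) = 0.4999; θ_2 = 60.0076° (elbow-up)
β = atan2(-1.5000,11.2579) = -7.5894°; ψ = atan2(4.3305,10.4994) = 22.4136°
θ_1 = β − ψ = -30.0029°
θ_3 = φ − θ_1 − θ_2 = -0.0047° (wrapped to (-180°,180°])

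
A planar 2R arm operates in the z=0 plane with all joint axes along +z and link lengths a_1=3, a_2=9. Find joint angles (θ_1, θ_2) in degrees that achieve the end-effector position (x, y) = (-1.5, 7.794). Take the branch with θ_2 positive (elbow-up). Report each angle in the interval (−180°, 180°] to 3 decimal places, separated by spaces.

cos θ_2 = (62.9964−3²−9²)/(2·3·9) = -0.5001; θ_2 = 120.0044° (elbow-up)
β = atan2(7.7940,-1.5000) = 100.8937°; ψ = atan2(7.7939,-1.5006) = 100.8981°
θ_1 = β − ψ = -0.0044°

-0.004 120.004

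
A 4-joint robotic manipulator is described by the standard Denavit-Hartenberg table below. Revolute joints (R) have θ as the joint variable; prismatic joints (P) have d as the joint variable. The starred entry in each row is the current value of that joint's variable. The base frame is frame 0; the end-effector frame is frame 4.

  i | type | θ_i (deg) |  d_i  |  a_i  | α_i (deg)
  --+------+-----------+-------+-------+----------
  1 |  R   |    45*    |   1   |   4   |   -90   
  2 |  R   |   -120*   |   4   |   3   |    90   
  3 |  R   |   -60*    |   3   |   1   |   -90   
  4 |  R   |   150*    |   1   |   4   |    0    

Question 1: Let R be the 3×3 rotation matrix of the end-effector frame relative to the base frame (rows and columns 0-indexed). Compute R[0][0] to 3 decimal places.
End-effector x-axis (col 0 of R) = (-0.0711,0.9896,-0.1250)
R[0][0] = -0.0711

-0.071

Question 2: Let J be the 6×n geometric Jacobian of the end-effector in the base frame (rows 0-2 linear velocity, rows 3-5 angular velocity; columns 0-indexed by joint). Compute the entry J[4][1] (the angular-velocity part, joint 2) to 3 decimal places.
0.707

axis z_1 = (-0.7071,0.7071,0.0000); lever o_n−o_1 = (-6.2346,3.1473,1.7811)
cross product → J_v[:, 1] = (1.2594,1.2594,2.1830)
J_ω[:, 1] = z_1
entry J[4][1] = 0.7071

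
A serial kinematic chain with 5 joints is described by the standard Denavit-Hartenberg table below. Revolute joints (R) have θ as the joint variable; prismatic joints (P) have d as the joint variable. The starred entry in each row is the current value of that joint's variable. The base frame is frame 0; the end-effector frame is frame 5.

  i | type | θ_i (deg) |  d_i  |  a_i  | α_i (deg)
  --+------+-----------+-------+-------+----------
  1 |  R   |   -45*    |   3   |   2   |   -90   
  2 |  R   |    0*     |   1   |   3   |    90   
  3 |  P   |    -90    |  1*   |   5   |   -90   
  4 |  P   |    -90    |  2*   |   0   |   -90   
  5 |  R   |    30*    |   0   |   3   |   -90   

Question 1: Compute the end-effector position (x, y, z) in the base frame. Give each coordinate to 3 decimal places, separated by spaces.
1.061 -6.718 6.598

after link 1: o_1 = (1.4142, -1.4142, 3.0000)
after link 2: o_2 = (4.2426, -2.8284, 3.0000)
after link 3: o_3 = (0.7071, -6.3640, 4.0000)
after link 4: o_4 = (2.1213, -7.7782, 4.0000)
after link 5: o_5 = (1.0607, -6.7175, 6.5981)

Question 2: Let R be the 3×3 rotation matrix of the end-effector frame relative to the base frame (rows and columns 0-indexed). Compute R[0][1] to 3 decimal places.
End-effector y-axis (col 1 of R) = (0.7071,0.7071,0.0000)
R[0][1] = 0.7071

0.707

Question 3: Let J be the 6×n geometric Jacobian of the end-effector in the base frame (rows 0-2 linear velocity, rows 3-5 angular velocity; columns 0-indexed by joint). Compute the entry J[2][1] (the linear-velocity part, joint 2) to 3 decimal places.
axis z_1 = (0.7071,0.7071,0.0000); lever o_n−o_1 = (-0.3536,-5.3033,3.5981)
cross product → J_v[:, 1] = (2.5442,-2.5442,-3.5000)
J_ω[:, 1] = z_1
entry J[2][1] = -3.5000

-3.500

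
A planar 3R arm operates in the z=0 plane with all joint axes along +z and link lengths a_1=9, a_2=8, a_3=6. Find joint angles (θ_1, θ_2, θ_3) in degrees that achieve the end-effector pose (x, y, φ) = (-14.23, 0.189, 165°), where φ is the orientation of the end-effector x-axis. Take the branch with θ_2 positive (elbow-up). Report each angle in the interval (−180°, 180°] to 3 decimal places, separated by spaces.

wrist centre = target − a_3·(cos φ, sin φ) = (-8.4344, -1.3639)
cos θ_2 = (73.0001−9²−8²)/(2·9·8) = -0.5000; θ_2 = 119.9999° (elbow-up)
β = atan2(-1.3639,-8.4344) = -170.8143°; ψ = atan2(6.9282,5.0000) = 54.1825°
θ_1 = β − ψ = -224.9968°
θ_3 = φ − θ_1 − θ_2 = -90.0031° (wrapped to (-180°,180°])

135.003 120.000 -90.003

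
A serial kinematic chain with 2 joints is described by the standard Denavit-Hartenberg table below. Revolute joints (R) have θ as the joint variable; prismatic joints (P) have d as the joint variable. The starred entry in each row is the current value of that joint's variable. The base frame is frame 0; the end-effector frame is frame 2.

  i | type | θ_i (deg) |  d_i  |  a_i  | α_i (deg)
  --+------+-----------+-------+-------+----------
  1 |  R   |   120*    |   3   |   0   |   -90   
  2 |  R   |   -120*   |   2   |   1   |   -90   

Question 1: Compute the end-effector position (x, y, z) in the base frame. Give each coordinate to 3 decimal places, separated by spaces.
-1.482 -1.433 3.866

after link 1: o_1 = (0.0000, 0.0000, 3.0000)
after link 2: o_2 = (-1.4821, -1.4330, 3.8660)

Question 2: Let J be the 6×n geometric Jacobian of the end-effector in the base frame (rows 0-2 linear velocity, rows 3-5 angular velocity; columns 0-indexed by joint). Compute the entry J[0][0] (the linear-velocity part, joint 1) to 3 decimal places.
1.433

axis z_0 = ẑ; lever o_n−o_0 = (-1.4821,-1.4330,3.8660)
cross product → J_v[:, 0] = (1.4330,-1.4821,0.0000)
J_ω[:, 0] = z_0
entry J[0][0] = 1.4330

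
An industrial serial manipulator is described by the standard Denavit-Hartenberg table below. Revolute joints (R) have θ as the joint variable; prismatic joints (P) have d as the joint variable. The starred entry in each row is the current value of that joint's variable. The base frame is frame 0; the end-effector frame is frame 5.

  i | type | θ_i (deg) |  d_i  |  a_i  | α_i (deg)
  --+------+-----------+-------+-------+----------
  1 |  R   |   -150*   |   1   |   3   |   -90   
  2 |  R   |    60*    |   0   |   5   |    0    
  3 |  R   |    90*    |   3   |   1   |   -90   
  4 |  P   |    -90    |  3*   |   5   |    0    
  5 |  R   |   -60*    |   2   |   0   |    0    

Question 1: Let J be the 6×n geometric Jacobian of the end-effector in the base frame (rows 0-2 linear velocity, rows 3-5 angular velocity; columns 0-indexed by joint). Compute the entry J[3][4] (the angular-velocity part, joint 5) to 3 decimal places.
axis z_4 = (0.4330,0.2500,0.8660); lever o_n−o_4 = (0.8660,0.5000,1.7321)
cross product → J_v[:, 4] = (0.0000,0.0000,-0.0000)
J_ω[:, 4] = z_4
entry J[3][4] = 0.4330

0.433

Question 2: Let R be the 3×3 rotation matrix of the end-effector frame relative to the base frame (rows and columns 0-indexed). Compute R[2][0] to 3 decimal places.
End-effector x-axis (col 0 of R) = (-0.3995,-0.8080,0.4330)
R[2][0] = 0.4330

0.433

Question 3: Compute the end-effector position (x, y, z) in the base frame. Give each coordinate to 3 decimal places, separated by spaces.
after link 1: o_1 = (-2.5981, -1.5000, 1.0000)
after link 2: o_2 = (-4.7631, -2.7500, -3.3301)
after link 3: o_3 = (-2.5131, -4.9151, -3.8301)
after link 4: o_4 = (1.2859, -8.4952, -1.2321)
after link 5: o_5 = (2.1519, -7.9952, 0.5000)

2.152 -7.995 0.500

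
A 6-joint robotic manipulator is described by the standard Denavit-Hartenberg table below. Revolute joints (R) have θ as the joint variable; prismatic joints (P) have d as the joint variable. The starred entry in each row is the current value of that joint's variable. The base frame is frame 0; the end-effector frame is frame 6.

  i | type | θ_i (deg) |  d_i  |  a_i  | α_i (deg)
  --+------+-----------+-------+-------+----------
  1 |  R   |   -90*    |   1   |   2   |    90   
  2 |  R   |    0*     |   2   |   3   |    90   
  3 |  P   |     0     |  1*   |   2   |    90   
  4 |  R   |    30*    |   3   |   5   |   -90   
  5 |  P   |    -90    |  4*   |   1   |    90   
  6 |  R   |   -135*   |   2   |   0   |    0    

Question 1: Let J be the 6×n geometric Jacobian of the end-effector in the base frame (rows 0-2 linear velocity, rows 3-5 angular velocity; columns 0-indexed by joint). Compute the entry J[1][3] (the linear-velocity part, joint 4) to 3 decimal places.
4.964

axis z_3 = (1.0000,0.0000,-0.0000); lever o_n−o_3 = (4.0000,-0.5981,-4.9641)
cross product → J_v[:, 3] = (-0.0000,4.9641,-0.5981)
J_ω[:, 3] = z_3
entry J[1][3] = 4.9641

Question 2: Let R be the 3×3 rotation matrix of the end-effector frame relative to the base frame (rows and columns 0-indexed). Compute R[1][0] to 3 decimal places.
End-effector x-axis (col 0 of R) = (-0.7071,-0.3536,0.6124)
R[1][0] = -0.3536

-0.354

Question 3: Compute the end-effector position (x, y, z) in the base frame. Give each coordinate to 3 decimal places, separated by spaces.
2.000 -7.598 -4.964

after link 1: o_1 = (0.0000, -2.0000, 1.0000)
after link 2: o_2 = (-2.0000, -5.0000, 1.0000)
after link 3: o_3 = (-2.0000, -7.0000, 0.0000)
after link 4: o_4 = (1.0000, -11.3301, -2.5000)
after link 5: o_5 = (2.0000, -9.3301, -5.9641)
after link 6: o_6 = (2.0000, -7.5981, -4.9641)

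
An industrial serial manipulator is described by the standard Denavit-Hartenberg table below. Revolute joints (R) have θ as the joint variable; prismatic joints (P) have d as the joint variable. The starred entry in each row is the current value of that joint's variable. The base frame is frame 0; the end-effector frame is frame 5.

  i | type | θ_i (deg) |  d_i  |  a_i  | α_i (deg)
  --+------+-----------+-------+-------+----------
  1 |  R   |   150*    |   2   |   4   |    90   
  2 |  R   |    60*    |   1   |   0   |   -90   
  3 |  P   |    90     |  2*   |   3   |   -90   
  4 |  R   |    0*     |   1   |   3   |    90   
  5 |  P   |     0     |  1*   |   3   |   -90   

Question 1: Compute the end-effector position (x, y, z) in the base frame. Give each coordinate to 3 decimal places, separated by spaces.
after link 1: o_1 = (-3.4641, 2.0000, 2.0000)
after link 2: o_2 = (-2.9641, 2.8660, 2.0000)
after link 3: o_3 = (-2.9641, -0.5981, 3.0000)
after link 4: o_4 = (-4.0311, -3.4462, 2.1340)
after link 5: o_5 = (-4.7811, -6.4772, 2.6340)

-4.781 -6.477 2.634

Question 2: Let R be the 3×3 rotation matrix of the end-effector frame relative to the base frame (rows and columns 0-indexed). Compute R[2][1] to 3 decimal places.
End-effector y-axis (col 1 of R) = (-0.7500,0.4330,-0.5000)
R[2][1] = -0.5000

-0.500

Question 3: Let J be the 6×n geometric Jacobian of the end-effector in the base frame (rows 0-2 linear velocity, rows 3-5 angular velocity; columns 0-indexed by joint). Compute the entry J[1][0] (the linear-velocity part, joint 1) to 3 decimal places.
axis z_0 = ẑ; lever o_n−o_0 = (-4.7811,-6.4772,2.6340)
cross product → J_v[:, 0] = (6.4772,-4.7811,0.0000)
J_ω[:, 0] = z_0
entry J[1][0] = -4.7811

-4.781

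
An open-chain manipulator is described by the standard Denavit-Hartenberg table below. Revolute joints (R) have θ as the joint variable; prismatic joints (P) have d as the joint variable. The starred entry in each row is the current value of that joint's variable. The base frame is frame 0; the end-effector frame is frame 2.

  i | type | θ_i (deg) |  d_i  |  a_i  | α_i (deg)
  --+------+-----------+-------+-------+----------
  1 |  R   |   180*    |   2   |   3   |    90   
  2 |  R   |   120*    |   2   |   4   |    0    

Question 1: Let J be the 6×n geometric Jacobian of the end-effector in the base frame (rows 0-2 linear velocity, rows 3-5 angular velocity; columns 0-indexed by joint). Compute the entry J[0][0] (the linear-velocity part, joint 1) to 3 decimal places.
axis z_0 = ẑ; lever o_n−o_0 = (-1.0000,2.0000,5.4641)
cross product → J_v[:, 0] = (-2.0000,-1.0000,0.0000)
J_ω[:, 0] = z_0
entry J[0][0] = -2.0000

-2.000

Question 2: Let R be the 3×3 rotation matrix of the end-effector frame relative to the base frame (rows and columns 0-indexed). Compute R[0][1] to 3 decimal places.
End-effector y-axis (col 1 of R) = (0.8660,-0.0000,-0.5000)
R[0][1] = 0.8660

0.866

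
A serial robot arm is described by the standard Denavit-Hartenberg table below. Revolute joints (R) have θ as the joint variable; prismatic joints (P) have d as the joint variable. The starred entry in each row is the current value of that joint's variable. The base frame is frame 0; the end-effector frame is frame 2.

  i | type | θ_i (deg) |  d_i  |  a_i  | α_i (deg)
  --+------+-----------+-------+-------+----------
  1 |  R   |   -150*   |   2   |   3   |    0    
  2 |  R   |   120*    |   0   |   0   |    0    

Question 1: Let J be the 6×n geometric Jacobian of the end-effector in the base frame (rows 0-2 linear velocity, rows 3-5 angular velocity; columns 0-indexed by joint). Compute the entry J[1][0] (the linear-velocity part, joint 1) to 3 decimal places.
-2.598

axis z_0 = ẑ; lever o_n−o_0 = (-2.5981,-1.5000,2.0000)
cross product → J_v[:, 0] = (1.5000,-2.5981,0.0000)
J_ω[:, 0] = z_0
entry J[1][0] = -2.5981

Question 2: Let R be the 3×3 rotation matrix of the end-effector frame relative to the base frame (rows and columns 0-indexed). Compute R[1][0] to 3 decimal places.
End-effector x-axis (col 0 of R) = (0.8660,-0.5000,0.0000)
R[1][0] = -0.5000

-0.500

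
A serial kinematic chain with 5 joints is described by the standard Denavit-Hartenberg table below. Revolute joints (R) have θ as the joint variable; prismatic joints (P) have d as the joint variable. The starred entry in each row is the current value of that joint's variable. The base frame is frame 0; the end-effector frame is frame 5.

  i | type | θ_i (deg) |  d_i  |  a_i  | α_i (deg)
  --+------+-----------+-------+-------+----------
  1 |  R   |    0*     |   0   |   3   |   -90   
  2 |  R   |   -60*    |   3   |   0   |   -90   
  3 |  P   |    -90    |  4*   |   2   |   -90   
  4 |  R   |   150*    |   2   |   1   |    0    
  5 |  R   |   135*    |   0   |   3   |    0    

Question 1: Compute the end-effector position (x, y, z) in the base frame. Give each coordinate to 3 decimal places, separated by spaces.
9.541 4.910 -1.467

after link 1: o_1 = (3.0000, 0.0000, 0.0000)
after link 2: o_2 = (3.0000, 3.0000, 0.0000)
after link 3: o_3 = (6.4641, 5.0000, -2.0000)
after link 4: o_4 = (7.0311, 4.1340, -0.0179)
after link 5: o_5 = (9.5406, 4.9104, -1.4668)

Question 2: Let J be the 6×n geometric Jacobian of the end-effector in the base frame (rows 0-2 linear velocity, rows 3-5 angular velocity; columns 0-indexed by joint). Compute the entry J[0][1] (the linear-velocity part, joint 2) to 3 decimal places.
-1.467

axis z_1 = (0.0000,1.0000,0.0000); lever o_n−o_1 = (6.5406,4.9104,-1.4668)
cross product → J_v[:, 1] = (-1.4668,0.0000,-6.5406)
J_ω[:, 1] = z_1
entry J[0][1] = -1.4668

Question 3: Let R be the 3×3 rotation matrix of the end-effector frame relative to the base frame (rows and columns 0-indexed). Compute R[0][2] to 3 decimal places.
0.500

End-effector z-axis (col 2 of R) = (0.5000,-0.0000,0.8660)
R[0][2] = 0.5000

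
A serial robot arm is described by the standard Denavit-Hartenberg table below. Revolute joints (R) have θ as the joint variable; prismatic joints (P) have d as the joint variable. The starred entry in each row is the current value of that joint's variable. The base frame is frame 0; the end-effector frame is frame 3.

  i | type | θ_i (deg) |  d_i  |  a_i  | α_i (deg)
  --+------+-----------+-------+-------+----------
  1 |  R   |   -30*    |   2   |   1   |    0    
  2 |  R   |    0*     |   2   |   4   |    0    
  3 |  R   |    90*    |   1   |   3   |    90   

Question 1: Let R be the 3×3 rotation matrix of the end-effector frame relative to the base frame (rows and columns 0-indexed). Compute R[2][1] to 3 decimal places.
1.000

End-effector y-axis (col 1 of R) = (-0.0000,0.0000,1.0000)
R[2][1] = 1.0000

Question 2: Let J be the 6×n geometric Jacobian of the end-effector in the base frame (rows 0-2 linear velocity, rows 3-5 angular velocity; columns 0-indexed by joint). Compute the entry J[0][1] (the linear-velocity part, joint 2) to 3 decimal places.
axis z_1 = (0.0000,0.0000,1.0000); lever o_n−o_1 = (4.9641,0.5981,3.0000)
cross product → J_v[:, 1] = (-0.5981,4.9641,0.0000)
J_ω[:, 1] = z_1
entry J[0][1] = -0.5981

-0.598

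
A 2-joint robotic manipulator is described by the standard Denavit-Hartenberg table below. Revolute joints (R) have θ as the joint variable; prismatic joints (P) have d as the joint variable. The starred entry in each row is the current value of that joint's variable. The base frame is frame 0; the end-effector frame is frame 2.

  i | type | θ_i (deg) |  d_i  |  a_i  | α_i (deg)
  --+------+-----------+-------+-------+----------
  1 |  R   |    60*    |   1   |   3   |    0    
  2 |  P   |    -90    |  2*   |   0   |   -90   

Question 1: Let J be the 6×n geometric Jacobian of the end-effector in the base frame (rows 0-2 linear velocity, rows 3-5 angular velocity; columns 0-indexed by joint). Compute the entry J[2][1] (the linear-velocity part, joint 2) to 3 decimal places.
prismatic axis z_1 = (0.0000,0.0000,1.0000)
J_v[:, 1] = z_1; J_ω[:, 1] = (0,0,0)
entry J[2][1] = 1.0000

1.000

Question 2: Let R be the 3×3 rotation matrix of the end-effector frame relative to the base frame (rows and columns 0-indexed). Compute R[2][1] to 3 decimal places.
-1.000

End-effector y-axis (col 1 of R) = (0.0000,0.0000,-1.0000)
R[2][1] = -1.0000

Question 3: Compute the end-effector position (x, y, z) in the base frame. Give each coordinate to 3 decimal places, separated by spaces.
1.500 2.598 3.000

after link 1: o_1 = (1.5000, 2.5981, 1.0000)
after link 2: o_2 = (1.5000, 2.5981, 3.0000)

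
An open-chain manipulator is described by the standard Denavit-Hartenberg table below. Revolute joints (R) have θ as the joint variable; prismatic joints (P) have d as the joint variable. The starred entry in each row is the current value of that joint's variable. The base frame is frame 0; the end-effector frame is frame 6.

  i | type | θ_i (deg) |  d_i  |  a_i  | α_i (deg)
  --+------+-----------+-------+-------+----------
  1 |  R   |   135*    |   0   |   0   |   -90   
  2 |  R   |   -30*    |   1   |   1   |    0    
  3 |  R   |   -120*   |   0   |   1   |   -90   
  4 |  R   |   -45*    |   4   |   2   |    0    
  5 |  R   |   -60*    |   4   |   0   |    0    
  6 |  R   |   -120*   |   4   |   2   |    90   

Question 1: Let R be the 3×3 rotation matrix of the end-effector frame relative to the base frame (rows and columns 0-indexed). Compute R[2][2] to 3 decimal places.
0.354

End-effector z-axis (col 2 of R) = (0.9330,0.0670,0.3536)
R[2][2] = 0.3536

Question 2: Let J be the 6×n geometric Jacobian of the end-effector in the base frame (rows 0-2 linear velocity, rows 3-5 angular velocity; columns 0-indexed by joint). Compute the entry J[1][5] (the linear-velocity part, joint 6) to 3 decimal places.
axis z_5 = (-0.3536,0.3536,0.8660); lever o_n−o_5 = (-1.2802,3.2802,2.7570)
cross product → J_v[:, 5] = (-1.8660,-0.1340,-0.7071)
J_ω[:, 5] = z_5
entry J[1][5] = -0.1340

-0.134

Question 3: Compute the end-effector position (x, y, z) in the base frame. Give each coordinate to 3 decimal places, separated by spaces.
-4.950 3.536 11.392

after link 1: o_1 = (0.0000, 0.0000, 0.0000)
after link 2: o_2 = (-1.3195, -0.0947, 0.5000)
after link 3: o_3 = (-0.7071, -0.7071, 1.0000)
after link 4: o_4 = (-2.2553, -1.1589, 5.1712)
after link 5: o_5 = (-3.6695, 0.2553, 8.6353)
after link 6: o_6 = (-4.9497, 3.5355, 11.3923)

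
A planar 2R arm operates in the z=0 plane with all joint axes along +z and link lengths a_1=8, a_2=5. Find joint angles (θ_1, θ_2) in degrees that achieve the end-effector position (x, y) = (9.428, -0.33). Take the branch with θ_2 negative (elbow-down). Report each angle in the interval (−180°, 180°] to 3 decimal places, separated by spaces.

30.002 -90.003

cos θ_2 = (88.9961−8²−5²)/(2·8·5) = -0.0000; θ_2 = -90.0028° (elbow-down)
β = atan2(-0.3300,9.4280) = -2.0047°; ψ = atan2(-5.0000,7.9998) = -32.0062°
θ_1 = β − ψ = 30.0015°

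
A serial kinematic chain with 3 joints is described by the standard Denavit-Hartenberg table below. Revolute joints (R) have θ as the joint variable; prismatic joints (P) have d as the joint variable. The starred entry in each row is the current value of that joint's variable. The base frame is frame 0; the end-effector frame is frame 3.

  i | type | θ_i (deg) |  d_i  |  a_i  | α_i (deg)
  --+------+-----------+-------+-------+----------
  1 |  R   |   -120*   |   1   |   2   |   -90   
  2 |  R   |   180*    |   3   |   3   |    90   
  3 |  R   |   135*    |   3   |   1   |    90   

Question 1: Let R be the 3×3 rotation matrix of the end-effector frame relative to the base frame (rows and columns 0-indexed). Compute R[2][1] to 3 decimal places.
End-effector y-axis (col 1 of R) = (-0.0000,-0.0000,-1.0000)
R[2][1] = -1.0000

-1.000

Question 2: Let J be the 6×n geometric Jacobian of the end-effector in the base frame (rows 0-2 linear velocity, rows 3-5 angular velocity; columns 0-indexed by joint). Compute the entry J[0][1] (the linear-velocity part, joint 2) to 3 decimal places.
axis z_1 = (0.8660,-0.5000,0.0000); lever o_n−o_1 = (4.3569,0.1322,-3.0000)
cross product → J_v[:, 1] = (1.5000,2.5981,2.2929)
J_ω[:, 1] = z_1
entry J[0][1] = 1.5000

1.500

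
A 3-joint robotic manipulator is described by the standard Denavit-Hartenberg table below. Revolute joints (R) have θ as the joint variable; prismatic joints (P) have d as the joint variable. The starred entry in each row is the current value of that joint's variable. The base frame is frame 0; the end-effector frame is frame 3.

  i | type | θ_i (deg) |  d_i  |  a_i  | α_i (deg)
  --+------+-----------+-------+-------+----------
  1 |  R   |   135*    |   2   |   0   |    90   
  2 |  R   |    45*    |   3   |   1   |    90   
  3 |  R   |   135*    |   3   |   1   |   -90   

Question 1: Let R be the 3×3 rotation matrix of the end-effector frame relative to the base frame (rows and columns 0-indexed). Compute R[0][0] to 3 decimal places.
0.854

End-effector x-axis (col 0 of R) = (0.8536,0.1464,-0.5000)
R[0][0] = 0.8536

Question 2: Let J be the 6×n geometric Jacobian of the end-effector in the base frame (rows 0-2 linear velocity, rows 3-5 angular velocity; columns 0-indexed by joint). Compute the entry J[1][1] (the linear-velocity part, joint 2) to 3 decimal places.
1.354

axis z_1 = (0.7071,0.7071,0.0000); lever o_n−o_1 = (0.9749,4.2678,-1.9142)
cross product → J_v[:, 1] = (-1.3536,1.3536,2.3284)
J_ω[:, 1] = z_1
entry J[1][1] = 1.3536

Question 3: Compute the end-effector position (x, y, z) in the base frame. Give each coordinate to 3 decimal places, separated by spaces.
after link 1: o_1 = (0.0000, 0.0000, 2.0000)
after link 2: o_2 = (1.6213, 2.6213, 2.7071)
after link 3: o_3 = (0.9749, 4.2678, 0.0858)

0.975 4.268 0.086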